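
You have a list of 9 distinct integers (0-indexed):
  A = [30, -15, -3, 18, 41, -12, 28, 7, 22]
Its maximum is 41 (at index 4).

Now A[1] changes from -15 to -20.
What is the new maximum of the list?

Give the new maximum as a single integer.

Answer: 41

Derivation:
Old max = 41 (at index 4)
Change: A[1] -15 -> -20
Changed element was NOT the old max.
  New max = max(old_max, new_val) = max(41, -20) = 41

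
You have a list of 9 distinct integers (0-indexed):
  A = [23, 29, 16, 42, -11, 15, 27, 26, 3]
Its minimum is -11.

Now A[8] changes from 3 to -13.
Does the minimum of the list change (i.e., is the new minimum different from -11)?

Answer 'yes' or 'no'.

Old min = -11
Change: A[8] 3 -> -13
Changed element was NOT the min; min changes only if -13 < -11.
New min = -13; changed? yes

Answer: yes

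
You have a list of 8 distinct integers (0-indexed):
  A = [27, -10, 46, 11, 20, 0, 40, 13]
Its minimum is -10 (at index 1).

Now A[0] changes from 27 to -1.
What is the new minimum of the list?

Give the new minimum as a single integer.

Answer: -10

Derivation:
Old min = -10 (at index 1)
Change: A[0] 27 -> -1
Changed element was NOT the old min.
  New min = min(old_min, new_val) = min(-10, -1) = -10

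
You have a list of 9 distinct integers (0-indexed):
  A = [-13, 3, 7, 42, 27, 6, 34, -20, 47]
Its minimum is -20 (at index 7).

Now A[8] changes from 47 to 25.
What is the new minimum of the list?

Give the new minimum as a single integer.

Answer: -20

Derivation:
Old min = -20 (at index 7)
Change: A[8] 47 -> 25
Changed element was NOT the old min.
  New min = min(old_min, new_val) = min(-20, 25) = -20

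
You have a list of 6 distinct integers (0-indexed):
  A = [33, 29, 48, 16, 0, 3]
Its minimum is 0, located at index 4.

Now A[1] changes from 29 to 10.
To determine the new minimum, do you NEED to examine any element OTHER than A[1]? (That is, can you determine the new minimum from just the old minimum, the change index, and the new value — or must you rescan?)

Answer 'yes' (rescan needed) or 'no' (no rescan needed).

Old min = 0 at index 4
Change at index 1: 29 -> 10
Index 1 was NOT the min. New min = min(0, 10). No rescan of other elements needed.
Needs rescan: no

Answer: no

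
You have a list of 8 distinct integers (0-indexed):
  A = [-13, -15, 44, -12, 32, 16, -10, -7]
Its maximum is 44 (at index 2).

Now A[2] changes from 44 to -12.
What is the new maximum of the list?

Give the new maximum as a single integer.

Old max = 44 (at index 2)
Change: A[2] 44 -> -12
Changed element WAS the max -> may need rescan.
  Max of remaining elements: 32
  New max = max(-12, 32) = 32

Answer: 32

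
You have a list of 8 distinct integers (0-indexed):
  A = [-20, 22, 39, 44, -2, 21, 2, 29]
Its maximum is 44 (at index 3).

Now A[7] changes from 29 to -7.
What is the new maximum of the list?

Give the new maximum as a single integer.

Old max = 44 (at index 3)
Change: A[7] 29 -> -7
Changed element was NOT the old max.
  New max = max(old_max, new_val) = max(44, -7) = 44

Answer: 44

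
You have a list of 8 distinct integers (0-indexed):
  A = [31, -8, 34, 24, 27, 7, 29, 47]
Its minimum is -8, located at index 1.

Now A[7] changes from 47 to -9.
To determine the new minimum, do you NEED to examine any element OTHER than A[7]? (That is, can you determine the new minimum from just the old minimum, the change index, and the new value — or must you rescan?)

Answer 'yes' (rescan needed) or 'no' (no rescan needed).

Answer: no

Derivation:
Old min = -8 at index 1
Change at index 7: 47 -> -9
Index 7 was NOT the min. New min = min(-8, -9). No rescan of other elements needed.
Needs rescan: no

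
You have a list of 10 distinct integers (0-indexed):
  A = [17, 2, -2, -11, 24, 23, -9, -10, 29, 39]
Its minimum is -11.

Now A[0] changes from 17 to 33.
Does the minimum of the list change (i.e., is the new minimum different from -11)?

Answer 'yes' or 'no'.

Answer: no

Derivation:
Old min = -11
Change: A[0] 17 -> 33
Changed element was NOT the min; min changes only if 33 < -11.
New min = -11; changed? no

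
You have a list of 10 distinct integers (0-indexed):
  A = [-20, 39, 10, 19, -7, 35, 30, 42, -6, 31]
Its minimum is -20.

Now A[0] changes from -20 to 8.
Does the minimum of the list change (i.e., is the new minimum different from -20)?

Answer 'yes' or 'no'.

Old min = -20
Change: A[0] -20 -> 8
Changed element was the min; new min must be rechecked.
New min = -7; changed? yes

Answer: yes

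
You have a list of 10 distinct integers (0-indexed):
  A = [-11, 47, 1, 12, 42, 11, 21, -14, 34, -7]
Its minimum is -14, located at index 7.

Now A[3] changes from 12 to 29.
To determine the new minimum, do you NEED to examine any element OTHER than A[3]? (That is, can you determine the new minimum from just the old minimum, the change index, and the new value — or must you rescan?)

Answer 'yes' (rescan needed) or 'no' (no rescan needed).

Answer: no

Derivation:
Old min = -14 at index 7
Change at index 3: 12 -> 29
Index 3 was NOT the min. New min = min(-14, 29). No rescan of other elements needed.
Needs rescan: no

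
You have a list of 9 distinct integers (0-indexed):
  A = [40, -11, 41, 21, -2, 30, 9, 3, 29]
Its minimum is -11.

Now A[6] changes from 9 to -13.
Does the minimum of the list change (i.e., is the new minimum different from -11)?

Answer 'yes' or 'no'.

Old min = -11
Change: A[6] 9 -> -13
Changed element was NOT the min; min changes only if -13 < -11.
New min = -13; changed? yes

Answer: yes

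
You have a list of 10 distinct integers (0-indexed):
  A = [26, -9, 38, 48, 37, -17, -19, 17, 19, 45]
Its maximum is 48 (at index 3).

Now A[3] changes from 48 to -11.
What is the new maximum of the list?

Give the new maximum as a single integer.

Old max = 48 (at index 3)
Change: A[3] 48 -> -11
Changed element WAS the max -> may need rescan.
  Max of remaining elements: 45
  New max = max(-11, 45) = 45

Answer: 45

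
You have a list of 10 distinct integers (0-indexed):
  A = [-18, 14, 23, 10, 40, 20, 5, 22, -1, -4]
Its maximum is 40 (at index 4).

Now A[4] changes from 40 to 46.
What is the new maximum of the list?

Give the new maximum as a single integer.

Answer: 46

Derivation:
Old max = 40 (at index 4)
Change: A[4] 40 -> 46
Changed element WAS the max -> may need rescan.
  Max of remaining elements: 23
  New max = max(46, 23) = 46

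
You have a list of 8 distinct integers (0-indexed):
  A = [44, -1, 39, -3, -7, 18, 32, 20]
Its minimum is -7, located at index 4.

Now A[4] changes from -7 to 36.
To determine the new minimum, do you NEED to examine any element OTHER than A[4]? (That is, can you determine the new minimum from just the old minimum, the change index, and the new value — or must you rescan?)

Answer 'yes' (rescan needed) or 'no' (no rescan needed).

Old min = -7 at index 4
Change at index 4: -7 -> 36
Index 4 WAS the min and new value 36 > old min -7. Must rescan other elements to find the new min.
Needs rescan: yes

Answer: yes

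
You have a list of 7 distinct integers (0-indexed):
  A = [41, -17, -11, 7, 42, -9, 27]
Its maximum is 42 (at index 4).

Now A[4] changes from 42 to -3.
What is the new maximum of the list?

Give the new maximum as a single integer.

Answer: 41

Derivation:
Old max = 42 (at index 4)
Change: A[4] 42 -> -3
Changed element WAS the max -> may need rescan.
  Max of remaining elements: 41
  New max = max(-3, 41) = 41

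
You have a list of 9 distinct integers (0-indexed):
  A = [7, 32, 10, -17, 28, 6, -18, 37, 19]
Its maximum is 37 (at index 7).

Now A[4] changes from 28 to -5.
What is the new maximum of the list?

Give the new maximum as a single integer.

Old max = 37 (at index 7)
Change: A[4] 28 -> -5
Changed element was NOT the old max.
  New max = max(old_max, new_val) = max(37, -5) = 37

Answer: 37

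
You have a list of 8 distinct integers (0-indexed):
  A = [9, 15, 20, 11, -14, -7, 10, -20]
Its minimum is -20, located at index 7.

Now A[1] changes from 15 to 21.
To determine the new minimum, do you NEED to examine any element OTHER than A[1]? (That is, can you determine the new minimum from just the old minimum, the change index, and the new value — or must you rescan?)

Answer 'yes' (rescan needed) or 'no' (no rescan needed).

Answer: no

Derivation:
Old min = -20 at index 7
Change at index 1: 15 -> 21
Index 1 was NOT the min. New min = min(-20, 21). No rescan of other elements needed.
Needs rescan: no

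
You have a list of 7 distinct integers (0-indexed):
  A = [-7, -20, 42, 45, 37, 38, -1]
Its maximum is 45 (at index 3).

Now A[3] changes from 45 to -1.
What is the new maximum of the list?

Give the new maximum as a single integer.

Answer: 42

Derivation:
Old max = 45 (at index 3)
Change: A[3] 45 -> -1
Changed element WAS the max -> may need rescan.
  Max of remaining elements: 42
  New max = max(-1, 42) = 42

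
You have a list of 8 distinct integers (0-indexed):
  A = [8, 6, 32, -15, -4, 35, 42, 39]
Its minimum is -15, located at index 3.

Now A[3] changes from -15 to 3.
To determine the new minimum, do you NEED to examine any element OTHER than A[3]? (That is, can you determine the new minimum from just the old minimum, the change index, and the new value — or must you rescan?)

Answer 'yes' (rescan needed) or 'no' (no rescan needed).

Answer: yes

Derivation:
Old min = -15 at index 3
Change at index 3: -15 -> 3
Index 3 WAS the min and new value 3 > old min -15. Must rescan other elements to find the new min.
Needs rescan: yes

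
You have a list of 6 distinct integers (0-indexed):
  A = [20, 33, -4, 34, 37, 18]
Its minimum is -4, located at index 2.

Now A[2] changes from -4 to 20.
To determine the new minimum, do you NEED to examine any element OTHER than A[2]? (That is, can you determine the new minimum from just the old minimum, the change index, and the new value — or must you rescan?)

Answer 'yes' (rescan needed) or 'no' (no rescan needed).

Answer: yes

Derivation:
Old min = -4 at index 2
Change at index 2: -4 -> 20
Index 2 WAS the min and new value 20 > old min -4. Must rescan other elements to find the new min.
Needs rescan: yes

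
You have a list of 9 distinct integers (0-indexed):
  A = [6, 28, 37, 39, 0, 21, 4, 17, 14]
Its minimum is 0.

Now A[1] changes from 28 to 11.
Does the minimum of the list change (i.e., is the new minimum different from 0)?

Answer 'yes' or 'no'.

Old min = 0
Change: A[1] 28 -> 11
Changed element was NOT the min; min changes only if 11 < 0.
New min = 0; changed? no

Answer: no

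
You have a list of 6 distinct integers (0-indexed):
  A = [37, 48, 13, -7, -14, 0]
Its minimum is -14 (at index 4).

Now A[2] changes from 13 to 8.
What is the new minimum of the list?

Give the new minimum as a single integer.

Old min = -14 (at index 4)
Change: A[2] 13 -> 8
Changed element was NOT the old min.
  New min = min(old_min, new_val) = min(-14, 8) = -14

Answer: -14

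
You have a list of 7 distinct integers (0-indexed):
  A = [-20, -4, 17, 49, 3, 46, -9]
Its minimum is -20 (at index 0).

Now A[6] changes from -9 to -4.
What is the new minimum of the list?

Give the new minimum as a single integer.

Old min = -20 (at index 0)
Change: A[6] -9 -> -4
Changed element was NOT the old min.
  New min = min(old_min, new_val) = min(-20, -4) = -20

Answer: -20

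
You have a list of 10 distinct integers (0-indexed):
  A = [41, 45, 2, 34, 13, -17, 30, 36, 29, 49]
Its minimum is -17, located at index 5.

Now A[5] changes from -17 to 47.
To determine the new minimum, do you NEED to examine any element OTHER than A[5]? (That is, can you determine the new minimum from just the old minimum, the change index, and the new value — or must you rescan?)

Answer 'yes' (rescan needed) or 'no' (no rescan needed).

Answer: yes

Derivation:
Old min = -17 at index 5
Change at index 5: -17 -> 47
Index 5 WAS the min and new value 47 > old min -17. Must rescan other elements to find the new min.
Needs rescan: yes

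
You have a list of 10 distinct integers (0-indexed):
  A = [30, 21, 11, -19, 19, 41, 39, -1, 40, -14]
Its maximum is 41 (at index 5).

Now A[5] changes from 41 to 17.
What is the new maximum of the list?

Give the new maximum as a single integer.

Answer: 40

Derivation:
Old max = 41 (at index 5)
Change: A[5] 41 -> 17
Changed element WAS the max -> may need rescan.
  Max of remaining elements: 40
  New max = max(17, 40) = 40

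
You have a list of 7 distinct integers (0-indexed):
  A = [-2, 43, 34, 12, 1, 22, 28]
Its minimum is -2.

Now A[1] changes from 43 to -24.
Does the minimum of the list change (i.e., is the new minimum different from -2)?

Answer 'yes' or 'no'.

Old min = -2
Change: A[1] 43 -> -24
Changed element was NOT the min; min changes only if -24 < -2.
New min = -24; changed? yes

Answer: yes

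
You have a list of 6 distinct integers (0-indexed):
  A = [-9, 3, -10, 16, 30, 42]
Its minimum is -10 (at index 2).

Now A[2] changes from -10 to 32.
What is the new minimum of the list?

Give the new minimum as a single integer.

Answer: -9

Derivation:
Old min = -10 (at index 2)
Change: A[2] -10 -> 32
Changed element WAS the min. Need to check: is 32 still <= all others?
  Min of remaining elements: -9
  New min = min(32, -9) = -9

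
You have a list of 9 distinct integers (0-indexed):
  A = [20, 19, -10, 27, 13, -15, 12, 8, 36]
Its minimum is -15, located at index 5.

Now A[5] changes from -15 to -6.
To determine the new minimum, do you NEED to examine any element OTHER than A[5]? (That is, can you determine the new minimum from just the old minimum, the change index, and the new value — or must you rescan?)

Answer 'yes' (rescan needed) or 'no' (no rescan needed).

Old min = -15 at index 5
Change at index 5: -15 -> -6
Index 5 WAS the min and new value -6 > old min -15. Must rescan other elements to find the new min.
Needs rescan: yes

Answer: yes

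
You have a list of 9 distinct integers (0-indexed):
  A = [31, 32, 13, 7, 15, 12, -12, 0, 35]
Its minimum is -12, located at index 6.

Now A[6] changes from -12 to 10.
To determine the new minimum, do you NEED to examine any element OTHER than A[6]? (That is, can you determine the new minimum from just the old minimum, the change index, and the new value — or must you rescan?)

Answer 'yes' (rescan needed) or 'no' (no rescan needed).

Answer: yes

Derivation:
Old min = -12 at index 6
Change at index 6: -12 -> 10
Index 6 WAS the min and new value 10 > old min -12. Must rescan other elements to find the new min.
Needs rescan: yes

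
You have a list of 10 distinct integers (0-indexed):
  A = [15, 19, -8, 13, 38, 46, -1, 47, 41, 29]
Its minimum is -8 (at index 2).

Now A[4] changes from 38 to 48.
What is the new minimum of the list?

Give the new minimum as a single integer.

Answer: -8

Derivation:
Old min = -8 (at index 2)
Change: A[4] 38 -> 48
Changed element was NOT the old min.
  New min = min(old_min, new_val) = min(-8, 48) = -8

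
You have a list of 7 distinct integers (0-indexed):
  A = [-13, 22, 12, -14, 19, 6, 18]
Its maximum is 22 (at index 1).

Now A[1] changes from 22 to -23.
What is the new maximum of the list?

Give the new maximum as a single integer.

Old max = 22 (at index 1)
Change: A[1] 22 -> -23
Changed element WAS the max -> may need rescan.
  Max of remaining elements: 19
  New max = max(-23, 19) = 19

Answer: 19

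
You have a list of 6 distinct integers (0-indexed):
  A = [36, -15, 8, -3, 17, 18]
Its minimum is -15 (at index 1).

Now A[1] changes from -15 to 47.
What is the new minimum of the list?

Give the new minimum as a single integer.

Answer: -3

Derivation:
Old min = -15 (at index 1)
Change: A[1] -15 -> 47
Changed element WAS the min. Need to check: is 47 still <= all others?
  Min of remaining elements: -3
  New min = min(47, -3) = -3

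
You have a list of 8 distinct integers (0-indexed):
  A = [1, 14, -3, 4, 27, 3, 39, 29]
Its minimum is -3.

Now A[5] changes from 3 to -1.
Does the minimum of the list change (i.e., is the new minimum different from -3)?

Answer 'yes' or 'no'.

Answer: no

Derivation:
Old min = -3
Change: A[5] 3 -> -1
Changed element was NOT the min; min changes only if -1 < -3.
New min = -3; changed? no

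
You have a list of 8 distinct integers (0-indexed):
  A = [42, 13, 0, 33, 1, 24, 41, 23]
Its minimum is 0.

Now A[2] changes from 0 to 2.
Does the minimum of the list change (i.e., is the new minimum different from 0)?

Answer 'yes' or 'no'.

Old min = 0
Change: A[2] 0 -> 2
Changed element was the min; new min must be rechecked.
New min = 1; changed? yes

Answer: yes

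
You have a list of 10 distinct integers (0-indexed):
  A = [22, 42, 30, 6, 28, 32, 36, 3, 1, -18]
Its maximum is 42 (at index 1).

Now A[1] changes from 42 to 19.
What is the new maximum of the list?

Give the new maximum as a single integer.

Old max = 42 (at index 1)
Change: A[1] 42 -> 19
Changed element WAS the max -> may need rescan.
  Max of remaining elements: 36
  New max = max(19, 36) = 36

Answer: 36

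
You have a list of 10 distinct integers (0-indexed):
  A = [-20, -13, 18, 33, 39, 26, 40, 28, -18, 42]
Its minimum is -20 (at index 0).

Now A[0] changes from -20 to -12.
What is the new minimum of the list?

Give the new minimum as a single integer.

Old min = -20 (at index 0)
Change: A[0] -20 -> -12
Changed element WAS the min. Need to check: is -12 still <= all others?
  Min of remaining elements: -18
  New min = min(-12, -18) = -18

Answer: -18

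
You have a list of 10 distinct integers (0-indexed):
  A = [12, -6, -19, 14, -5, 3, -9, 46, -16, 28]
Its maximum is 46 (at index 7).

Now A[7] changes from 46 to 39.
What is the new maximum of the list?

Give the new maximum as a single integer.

Answer: 39

Derivation:
Old max = 46 (at index 7)
Change: A[7] 46 -> 39
Changed element WAS the max -> may need rescan.
  Max of remaining elements: 28
  New max = max(39, 28) = 39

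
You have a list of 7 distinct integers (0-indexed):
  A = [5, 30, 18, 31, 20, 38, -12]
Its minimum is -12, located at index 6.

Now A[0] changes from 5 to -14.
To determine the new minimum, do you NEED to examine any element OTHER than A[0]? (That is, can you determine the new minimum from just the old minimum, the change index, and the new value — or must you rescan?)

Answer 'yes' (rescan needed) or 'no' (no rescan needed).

Old min = -12 at index 6
Change at index 0: 5 -> -14
Index 0 was NOT the min. New min = min(-12, -14). No rescan of other elements needed.
Needs rescan: no

Answer: no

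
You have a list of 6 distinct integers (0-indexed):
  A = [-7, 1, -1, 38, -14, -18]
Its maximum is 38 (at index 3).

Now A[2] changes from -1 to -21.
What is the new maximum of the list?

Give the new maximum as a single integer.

Old max = 38 (at index 3)
Change: A[2] -1 -> -21
Changed element was NOT the old max.
  New max = max(old_max, new_val) = max(38, -21) = 38

Answer: 38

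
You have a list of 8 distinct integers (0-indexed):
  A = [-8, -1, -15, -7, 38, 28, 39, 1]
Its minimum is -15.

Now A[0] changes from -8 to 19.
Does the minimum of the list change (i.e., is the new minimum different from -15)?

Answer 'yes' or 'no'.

Answer: no

Derivation:
Old min = -15
Change: A[0] -8 -> 19
Changed element was NOT the min; min changes only if 19 < -15.
New min = -15; changed? no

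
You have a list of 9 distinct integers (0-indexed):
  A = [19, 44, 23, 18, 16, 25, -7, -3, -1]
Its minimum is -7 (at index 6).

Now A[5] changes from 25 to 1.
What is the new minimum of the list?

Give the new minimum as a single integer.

Old min = -7 (at index 6)
Change: A[5] 25 -> 1
Changed element was NOT the old min.
  New min = min(old_min, new_val) = min(-7, 1) = -7

Answer: -7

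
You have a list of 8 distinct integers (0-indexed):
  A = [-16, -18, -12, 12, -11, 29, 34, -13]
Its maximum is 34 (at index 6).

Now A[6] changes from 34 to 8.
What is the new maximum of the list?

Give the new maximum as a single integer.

Old max = 34 (at index 6)
Change: A[6] 34 -> 8
Changed element WAS the max -> may need rescan.
  Max of remaining elements: 29
  New max = max(8, 29) = 29

Answer: 29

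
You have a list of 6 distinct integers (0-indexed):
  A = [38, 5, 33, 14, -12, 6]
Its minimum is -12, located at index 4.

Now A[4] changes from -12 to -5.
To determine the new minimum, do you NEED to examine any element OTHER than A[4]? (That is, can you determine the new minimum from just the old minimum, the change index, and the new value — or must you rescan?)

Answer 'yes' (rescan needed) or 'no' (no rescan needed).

Old min = -12 at index 4
Change at index 4: -12 -> -5
Index 4 WAS the min and new value -5 > old min -12. Must rescan other elements to find the new min.
Needs rescan: yes

Answer: yes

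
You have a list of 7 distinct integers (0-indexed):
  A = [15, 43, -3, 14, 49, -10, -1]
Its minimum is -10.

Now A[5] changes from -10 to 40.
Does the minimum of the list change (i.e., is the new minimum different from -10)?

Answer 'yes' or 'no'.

Old min = -10
Change: A[5] -10 -> 40
Changed element was the min; new min must be rechecked.
New min = -3; changed? yes

Answer: yes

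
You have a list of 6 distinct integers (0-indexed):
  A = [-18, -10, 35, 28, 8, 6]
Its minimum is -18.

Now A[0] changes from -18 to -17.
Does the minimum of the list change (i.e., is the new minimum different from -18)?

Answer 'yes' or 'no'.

Old min = -18
Change: A[0] -18 -> -17
Changed element was the min; new min must be rechecked.
New min = -17; changed? yes

Answer: yes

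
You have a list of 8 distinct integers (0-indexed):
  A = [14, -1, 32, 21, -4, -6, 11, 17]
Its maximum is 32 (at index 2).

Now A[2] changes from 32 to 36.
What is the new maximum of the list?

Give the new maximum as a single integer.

Old max = 32 (at index 2)
Change: A[2] 32 -> 36
Changed element WAS the max -> may need rescan.
  Max of remaining elements: 21
  New max = max(36, 21) = 36

Answer: 36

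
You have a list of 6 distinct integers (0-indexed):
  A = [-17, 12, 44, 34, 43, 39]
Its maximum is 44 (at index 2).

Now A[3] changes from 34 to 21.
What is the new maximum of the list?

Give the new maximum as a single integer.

Old max = 44 (at index 2)
Change: A[3] 34 -> 21
Changed element was NOT the old max.
  New max = max(old_max, new_val) = max(44, 21) = 44

Answer: 44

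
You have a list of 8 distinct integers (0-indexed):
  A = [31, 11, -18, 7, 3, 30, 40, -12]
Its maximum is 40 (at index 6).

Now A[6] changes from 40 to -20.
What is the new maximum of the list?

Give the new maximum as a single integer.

Answer: 31

Derivation:
Old max = 40 (at index 6)
Change: A[6] 40 -> -20
Changed element WAS the max -> may need rescan.
  Max of remaining elements: 31
  New max = max(-20, 31) = 31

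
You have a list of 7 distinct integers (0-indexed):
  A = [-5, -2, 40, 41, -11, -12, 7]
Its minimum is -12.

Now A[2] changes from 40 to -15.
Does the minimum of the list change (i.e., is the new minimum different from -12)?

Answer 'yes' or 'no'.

Answer: yes

Derivation:
Old min = -12
Change: A[2] 40 -> -15
Changed element was NOT the min; min changes only if -15 < -12.
New min = -15; changed? yes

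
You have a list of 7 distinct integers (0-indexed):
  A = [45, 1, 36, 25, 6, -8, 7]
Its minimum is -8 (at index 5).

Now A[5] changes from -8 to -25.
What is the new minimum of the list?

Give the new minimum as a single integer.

Answer: -25

Derivation:
Old min = -8 (at index 5)
Change: A[5] -8 -> -25
Changed element WAS the min. Need to check: is -25 still <= all others?
  Min of remaining elements: 1
  New min = min(-25, 1) = -25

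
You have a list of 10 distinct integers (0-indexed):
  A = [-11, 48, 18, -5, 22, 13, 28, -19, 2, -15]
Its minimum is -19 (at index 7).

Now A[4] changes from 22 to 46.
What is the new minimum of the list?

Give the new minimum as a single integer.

Old min = -19 (at index 7)
Change: A[4] 22 -> 46
Changed element was NOT the old min.
  New min = min(old_min, new_val) = min(-19, 46) = -19

Answer: -19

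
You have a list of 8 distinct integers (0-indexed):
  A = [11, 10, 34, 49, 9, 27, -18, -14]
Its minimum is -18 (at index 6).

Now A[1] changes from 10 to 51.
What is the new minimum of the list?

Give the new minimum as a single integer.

Answer: -18

Derivation:
Old min = -18 (at index 6)
Change: A[1] 10 -> 51
Changed element was NOT the old min.
  New min = min(old_min, new_val) = min(-18, 51) = -18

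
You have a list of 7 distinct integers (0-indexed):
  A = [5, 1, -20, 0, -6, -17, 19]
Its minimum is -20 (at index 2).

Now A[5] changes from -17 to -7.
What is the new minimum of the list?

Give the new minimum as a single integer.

Old min = -20 (at index 2)
Change: A[5] -17 -> -7
Changed element was NOT the old min.
  New min = min(old_min, new_val) = min(-20, -7) = -20

Answer: -20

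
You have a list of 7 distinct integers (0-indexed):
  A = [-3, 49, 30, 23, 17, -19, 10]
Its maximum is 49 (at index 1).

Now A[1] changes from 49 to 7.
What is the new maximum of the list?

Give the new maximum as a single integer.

Old max = 49 (at index 1)
Change: A[1] 49 -> 7
Changed element WAS the max -> may need rescan.
  Max of remaining elements: 30
  New max = max(7, 30) = 30

Answer: 30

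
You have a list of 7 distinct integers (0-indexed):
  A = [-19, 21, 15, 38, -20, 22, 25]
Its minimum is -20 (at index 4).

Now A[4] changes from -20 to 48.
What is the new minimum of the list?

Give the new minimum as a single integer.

Old min = -20 (at index 4)
Change: A[4] -20 -> 48
Changed element WAS the min. Need to check: is 48 still <= all others?
  Min of remaining elements: -19
  New min = min(48, -19) = -19

Answer: -19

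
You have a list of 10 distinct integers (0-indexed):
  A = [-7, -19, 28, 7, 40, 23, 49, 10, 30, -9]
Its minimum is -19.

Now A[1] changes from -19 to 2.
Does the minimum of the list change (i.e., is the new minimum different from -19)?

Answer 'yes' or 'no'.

Answer: yes

Derivation:
Old min = -19
Change: A[1] -19 -> 2
Changed element was the min; new min must be rechecked.
New min = -9; changed? yes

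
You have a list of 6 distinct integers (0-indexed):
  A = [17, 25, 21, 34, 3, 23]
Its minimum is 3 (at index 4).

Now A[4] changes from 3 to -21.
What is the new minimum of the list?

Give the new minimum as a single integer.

Old min = 3 (at index 4)
Change: A[4] 3 -> -21
Changed element WAS the min. Need to check: is -21 still <= all others?
  Min of remaining elements: 17
  New min = min(-21, 17) = -21

Answer: -21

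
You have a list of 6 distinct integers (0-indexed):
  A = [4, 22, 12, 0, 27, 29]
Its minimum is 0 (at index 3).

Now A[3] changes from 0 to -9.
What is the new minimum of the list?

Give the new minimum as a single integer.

Old min = 0 (at index 3)
Change: A[3] 0 -> -9
Changed element WAS the min. Need to check: is -9 still <= all others?
  Min of remaining elements: 4
  New min = min(-9, 4) = -9

Answer: -9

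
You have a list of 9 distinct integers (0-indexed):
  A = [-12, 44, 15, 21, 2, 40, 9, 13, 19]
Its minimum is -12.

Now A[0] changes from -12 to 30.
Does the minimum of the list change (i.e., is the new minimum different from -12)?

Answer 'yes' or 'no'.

Answer: yes

Derivation:
Old min = -12
Change: A[0] -12 -> 30
Changed element was the min; new min must be rechecked.
New min = 2; changed? yes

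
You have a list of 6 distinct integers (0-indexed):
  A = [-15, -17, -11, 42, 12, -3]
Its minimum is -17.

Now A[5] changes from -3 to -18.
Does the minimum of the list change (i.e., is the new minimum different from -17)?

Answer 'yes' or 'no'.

Old min = -17
Change: A[5] -3 -> -18
Changed element was NOT the min; min changes only if -18 < -17.
New min = -18; changed? yes

Answer: yes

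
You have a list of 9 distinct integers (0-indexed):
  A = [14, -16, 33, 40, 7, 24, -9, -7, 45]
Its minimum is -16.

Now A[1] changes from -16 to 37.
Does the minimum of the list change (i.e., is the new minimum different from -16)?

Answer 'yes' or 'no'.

Answer: yes

Derivation:
Old min = -16
Change: A[1] -16 -> 37
Changed element was the min; new min must be rechecked.
New min = -9; changed? yes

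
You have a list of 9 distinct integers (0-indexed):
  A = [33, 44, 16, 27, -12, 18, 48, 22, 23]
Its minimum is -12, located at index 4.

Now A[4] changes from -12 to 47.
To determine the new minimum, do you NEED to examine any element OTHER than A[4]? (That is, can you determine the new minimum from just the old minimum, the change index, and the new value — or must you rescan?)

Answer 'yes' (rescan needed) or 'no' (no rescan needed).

Answer: yes

Derivation:
Old min = -12 at index 4
Change at index 4: -12 -> 47
Index 4 WAS the min and new value 47 > old min -12. Must rescan other elements to find the new min.
Needs rescan: yes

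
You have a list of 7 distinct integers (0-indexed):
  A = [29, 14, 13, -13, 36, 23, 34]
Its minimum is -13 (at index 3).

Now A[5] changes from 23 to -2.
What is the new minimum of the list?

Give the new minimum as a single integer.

Answer: -13

Derivation:
Old min = -13 (at index 3)
Change: A[5] 23 -> -2
Changed element was NOT the old min.
  New min = min(old_min, new_val) = min(-13, -2) = -13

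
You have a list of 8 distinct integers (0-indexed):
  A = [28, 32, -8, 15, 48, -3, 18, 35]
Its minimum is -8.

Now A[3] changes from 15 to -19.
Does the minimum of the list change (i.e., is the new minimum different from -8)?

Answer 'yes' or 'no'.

Old min = -8
Change: A[3] 15 -> -19
Changed element was NOT the min; min changes only if -19 < -8.
New min = -19; changed? yes

Answer: yes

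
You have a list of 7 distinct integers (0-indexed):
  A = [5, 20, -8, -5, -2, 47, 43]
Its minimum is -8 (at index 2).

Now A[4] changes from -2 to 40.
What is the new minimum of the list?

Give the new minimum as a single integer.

Old min = -8 (at index 2)
Change: A[4] -2 -> 40
Changed element was NOT the old min.
  New min = min(old_min, new_val) = min(-8, 40) = -8

Answer: -8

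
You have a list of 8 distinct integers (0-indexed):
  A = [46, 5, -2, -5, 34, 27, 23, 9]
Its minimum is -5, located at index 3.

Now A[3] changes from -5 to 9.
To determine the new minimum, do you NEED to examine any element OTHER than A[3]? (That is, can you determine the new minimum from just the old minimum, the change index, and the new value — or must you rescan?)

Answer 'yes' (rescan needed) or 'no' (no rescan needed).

Answer: yes

Derivation:
Old min = -5 at index 3
Change at index 3: -5 -> 9
Index 3 WAS the min and new value 9 > old min -5. Must rescan other elements to find the new min.
Needs rescan: yes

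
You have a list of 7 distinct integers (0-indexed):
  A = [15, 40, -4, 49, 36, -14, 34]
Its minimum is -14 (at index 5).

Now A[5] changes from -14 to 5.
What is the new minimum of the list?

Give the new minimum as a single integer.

Answer: -4

Derivation:
Old min = -14 (at index 5)
Change: A[5] -14 -> 5
Changed element WAS the min. Need to check: is 5 still <= all others?
  Min of remaining elements: -4
  New min = min(5, -4) = -4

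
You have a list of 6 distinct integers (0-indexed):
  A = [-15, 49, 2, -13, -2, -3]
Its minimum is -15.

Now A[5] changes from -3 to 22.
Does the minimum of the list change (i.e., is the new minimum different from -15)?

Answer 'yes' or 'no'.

Old min = -15
Change: A[5] -3 -> 22
Changed element was NOT the min; min changes only if 22 < -15.
New min = -15; changed? no

Answer: no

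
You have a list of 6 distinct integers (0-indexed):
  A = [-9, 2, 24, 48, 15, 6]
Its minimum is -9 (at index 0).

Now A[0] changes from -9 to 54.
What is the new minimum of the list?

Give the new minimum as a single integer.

Answer: 2

Derivation:
Old min = -9 (at index 0)
Change: A[0] -9 -> 54
Changed element WAS the min. Need to check: is 54 still <= all others?
  Min of remaining elements: 2
  New min = min(54, 2) = 2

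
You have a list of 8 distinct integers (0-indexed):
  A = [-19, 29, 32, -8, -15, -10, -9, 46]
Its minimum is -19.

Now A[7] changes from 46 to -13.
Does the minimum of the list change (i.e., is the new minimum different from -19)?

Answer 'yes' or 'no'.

Old min = -19
Change: A[7] 46 -> -13
Changed element was NOT the min; min changes only if -13 < -19.
New min = -19; changed? no

Answer: no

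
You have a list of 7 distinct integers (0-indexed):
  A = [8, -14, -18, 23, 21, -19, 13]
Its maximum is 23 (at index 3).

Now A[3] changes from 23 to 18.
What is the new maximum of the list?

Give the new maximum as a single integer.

Old max = 23 (at index 3)
Change: A[3] 23 -> 18
Changed element WAS the max -> may need rescan.
  Max of remaining elements: 21
  New max = max(18, 21) = 21

Answer: 21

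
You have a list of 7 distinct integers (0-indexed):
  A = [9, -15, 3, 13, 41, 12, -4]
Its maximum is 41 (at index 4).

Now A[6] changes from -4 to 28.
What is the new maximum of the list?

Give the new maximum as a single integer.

Old max = 41 (at index 4)
Change: A[6] -4 -> 28
Changed element was NOT the old max.
  New max = max(old_max, new_val) = max(41, 28) = 41

Answer: 41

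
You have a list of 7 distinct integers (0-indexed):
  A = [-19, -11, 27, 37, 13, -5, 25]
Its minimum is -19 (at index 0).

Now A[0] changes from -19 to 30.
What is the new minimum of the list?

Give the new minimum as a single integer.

Old min = -19 (at index 0)
Change: A[0] -19 -> 30
Changed element WAS the min. Need to check: is 30 still <= all others?
  Min of remaining elements: -11
  New min = min(30, -11) = -11

Answer: -11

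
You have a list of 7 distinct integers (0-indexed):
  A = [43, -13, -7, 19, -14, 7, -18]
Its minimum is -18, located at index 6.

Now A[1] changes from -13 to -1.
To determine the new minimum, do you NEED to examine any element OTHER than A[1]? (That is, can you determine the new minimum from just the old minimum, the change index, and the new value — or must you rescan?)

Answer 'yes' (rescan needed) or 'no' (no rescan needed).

Answer: no

Derivation:
Old min = -18 at index 6
Change at index 1: -13 -> -1
Index 1 was NOT the min. New min = min(-18, -1). No rescan of other elements needed.
Needs rescan: no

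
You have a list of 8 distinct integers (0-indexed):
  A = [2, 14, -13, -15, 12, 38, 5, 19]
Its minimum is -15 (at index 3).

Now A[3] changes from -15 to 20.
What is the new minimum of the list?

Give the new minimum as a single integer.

Old min = -15 (at index 3)
Change: A[3] -15 -> 20
Changed element WAS the min. Need to check: is 20 still <= all others?
  Min of remaining elements: -13
  New min = min(20, -13) = -13

Answer: -13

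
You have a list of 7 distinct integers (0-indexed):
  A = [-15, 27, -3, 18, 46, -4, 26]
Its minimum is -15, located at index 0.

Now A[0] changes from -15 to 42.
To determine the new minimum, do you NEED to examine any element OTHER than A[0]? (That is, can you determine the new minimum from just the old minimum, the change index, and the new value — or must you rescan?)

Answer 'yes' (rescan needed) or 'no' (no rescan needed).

Answer: yes

Derivation:
Old min = -15 at index 0
Change at index 0: -15 -> 42
Index 0 WAS the min and new value 42 > old min -15. Must rescan other elements to find the new min.
Needs rescan: yes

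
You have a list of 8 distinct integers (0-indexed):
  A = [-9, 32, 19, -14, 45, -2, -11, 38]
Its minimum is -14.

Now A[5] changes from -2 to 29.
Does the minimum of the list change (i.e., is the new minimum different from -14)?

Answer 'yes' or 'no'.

Old min = -14
Change: A[5] -2 -> 29
Changed element was NOT the min; min changes only if 29 < -14.
New min = -14; changed? no

Answer: no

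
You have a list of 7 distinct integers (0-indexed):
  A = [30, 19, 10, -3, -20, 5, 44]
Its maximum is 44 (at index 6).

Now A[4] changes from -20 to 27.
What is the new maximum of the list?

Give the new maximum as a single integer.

Answer: 44

Derivation:
Old max = 44 (at index 6)
Change: A[4] -20 -> 27
Changed element was NOT the old max.
  New max = max(old_max, new_val) = max(44, 27) = 44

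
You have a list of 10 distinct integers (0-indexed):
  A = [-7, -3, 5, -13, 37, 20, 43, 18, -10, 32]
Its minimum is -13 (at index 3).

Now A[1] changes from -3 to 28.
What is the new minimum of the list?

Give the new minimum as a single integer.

Answer: -13

Derivation:
Old min = -13 (at index 3)
Change: A[1] -3 -> 28
Changed element was NOT the old min.
  New min = min(old_min, new_val) = min(-13, 28) = -13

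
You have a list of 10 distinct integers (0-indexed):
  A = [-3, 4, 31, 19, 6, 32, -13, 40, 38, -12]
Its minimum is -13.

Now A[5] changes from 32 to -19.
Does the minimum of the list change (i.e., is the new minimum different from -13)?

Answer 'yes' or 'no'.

Answer: yes

Derivation:
Old min = -13
Change: A[5] 32 -> -19
Changed element was NOT the min; min changes only if -19 < -13.
New min = -19; changed? yes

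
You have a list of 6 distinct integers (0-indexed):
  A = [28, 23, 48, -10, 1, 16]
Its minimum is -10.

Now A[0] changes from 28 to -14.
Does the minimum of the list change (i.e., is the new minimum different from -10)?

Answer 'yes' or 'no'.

Answer: yes

Derivation:
Old min = -10
Change: A[0] 28 -> -14
Changed element was NOT the min; min changes only if -14 < -10.
New min = -14; changed? yes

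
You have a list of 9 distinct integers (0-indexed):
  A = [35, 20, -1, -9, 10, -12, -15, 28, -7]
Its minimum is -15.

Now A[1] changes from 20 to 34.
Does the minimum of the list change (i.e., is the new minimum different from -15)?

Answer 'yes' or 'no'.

Old min = -15
Change: A[1] 20 -> 34
Changed element was NOT the min; min changes only if 34 < -15.
New min = -15; changed? no

Answer: no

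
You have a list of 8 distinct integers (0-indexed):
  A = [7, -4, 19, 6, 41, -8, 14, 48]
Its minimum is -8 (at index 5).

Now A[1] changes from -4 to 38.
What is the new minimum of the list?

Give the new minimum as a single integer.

Old min = -8 (at index 5)
Change: A[1] -4 -> 38
Changed element was NOT the old min.
  New min = min(old_min, new_val) = min(-8, 38) = -8

Answer: -8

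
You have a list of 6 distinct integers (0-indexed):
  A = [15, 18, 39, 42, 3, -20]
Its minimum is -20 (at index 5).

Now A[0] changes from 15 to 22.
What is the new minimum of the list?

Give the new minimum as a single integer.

Old min = -20 (at index 5)
Change: A[0] 15 -> 22
Changed element was NOT the old min.
  New min = min(old_min, new_val) = min(-20, 22) = -20

Answer: -20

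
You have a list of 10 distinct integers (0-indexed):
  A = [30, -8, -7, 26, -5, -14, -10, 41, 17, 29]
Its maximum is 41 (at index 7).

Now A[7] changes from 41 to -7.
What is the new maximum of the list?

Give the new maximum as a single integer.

Old max = 41 (at index 7)
Change: A[7] 41 -> -7
Changed element WAS the max -> may need rescan.
  Max of remaining elements: 30
  New max = max(-7, 30) = 30

Answer: 30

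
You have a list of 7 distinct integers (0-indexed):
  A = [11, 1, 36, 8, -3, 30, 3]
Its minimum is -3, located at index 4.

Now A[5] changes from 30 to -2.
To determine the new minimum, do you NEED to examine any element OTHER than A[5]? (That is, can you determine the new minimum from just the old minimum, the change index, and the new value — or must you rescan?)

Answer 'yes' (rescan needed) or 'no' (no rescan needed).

Answer: no

Derivation:
Old min = -3 at index 4
Change at index 5: 30 -> -2
Index 5 was NOT the min. New min = min(-3, -2). No rescan of other elements needed.
Needs rescan: no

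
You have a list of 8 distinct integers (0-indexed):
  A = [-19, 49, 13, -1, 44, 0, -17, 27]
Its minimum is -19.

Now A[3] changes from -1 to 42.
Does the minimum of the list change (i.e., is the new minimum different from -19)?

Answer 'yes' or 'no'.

Answer: no

Derivation:
Old min = -19
Change: A[3] -1 -> 42
Changed element was NOT the min; min changes only if 42 < -19.
New min = -19; changed? no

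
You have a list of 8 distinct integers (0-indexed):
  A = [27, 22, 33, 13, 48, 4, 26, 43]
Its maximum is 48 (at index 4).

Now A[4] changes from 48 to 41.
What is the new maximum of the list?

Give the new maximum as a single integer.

Old max = 48 (at index 4)
Change: A[4] 48 -> 41
Changed element WAS the max -> may need rescan.
  Max of remaining elements: 43
  New max = max(41, 43) = 43

Answer: 43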